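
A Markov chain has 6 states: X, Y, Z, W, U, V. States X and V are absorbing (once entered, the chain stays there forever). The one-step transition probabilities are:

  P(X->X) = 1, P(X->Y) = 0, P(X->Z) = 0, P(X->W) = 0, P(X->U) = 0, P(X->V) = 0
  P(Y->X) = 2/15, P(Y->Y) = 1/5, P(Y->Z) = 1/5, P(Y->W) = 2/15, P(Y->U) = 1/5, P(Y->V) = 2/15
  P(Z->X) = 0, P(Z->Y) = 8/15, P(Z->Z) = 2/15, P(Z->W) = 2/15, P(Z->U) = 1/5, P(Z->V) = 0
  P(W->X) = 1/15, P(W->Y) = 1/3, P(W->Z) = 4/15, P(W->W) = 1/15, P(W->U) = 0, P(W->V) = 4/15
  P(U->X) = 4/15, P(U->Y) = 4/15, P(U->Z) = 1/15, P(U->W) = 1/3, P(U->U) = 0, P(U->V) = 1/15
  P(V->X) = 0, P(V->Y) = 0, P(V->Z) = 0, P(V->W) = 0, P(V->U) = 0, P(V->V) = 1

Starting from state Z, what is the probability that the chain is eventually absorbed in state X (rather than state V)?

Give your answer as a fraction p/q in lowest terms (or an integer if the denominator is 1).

Let a_i = P(absorbed in X | start in state i).
Boundary conditions: a_X = 1, a_V = 0.
For each transient state i, a_i = sum_j P(i->j) * a_j:
  a_Y = 2/15*a_X + 1/5*a_Y + 1/5*a_Z + 2/15*a_W + 1/5*a_U + 2/15*a_V
  a_Z = 0*a_X + 8/15*a_Y + 2/15*a_Z + 2/15*a_W + 1/5*a_U + 0*a_V
  a_W = 1/15*a_X + 1/3*a_Y + 4/15*a_Z + 1/15*a_W + 0*a_U + 4/15*a_V
  a_U = 4/15*a_X + 4/15*a_Y + 1/15*a_Z + 1/3*a_W + 0*a_U + 1/15*a_V

Substituting a_X = 1 and a_V = 0, rearrange to (I - Q) a = r where r[i] = P(i -> X):
  [4/5, -1/5, -2/15, -1/5] . (a_Y, a_Z, a_W, a_U) = 2/15
  [-8/15, 13/15, -2/15, -1/5] . (a_Y, a_Z, a_W, a_U) = 0
  [-1/3, -4/15, 14/15, 0] . (a_Y, a_Z, a_W, a_U) = 1/15
  [-4/15, -1/15, -1/3, 1] . (a_Y, a_Z, a_W, a_U) = 4/15

Solving yields:
  a_Y = 117/236
  a_Z = 467/944
  a_W = 23/59
  a_U = 1591/2832

Starting state is Z, so the absorption probability is a_Z = 467/944.

Answer: 467/944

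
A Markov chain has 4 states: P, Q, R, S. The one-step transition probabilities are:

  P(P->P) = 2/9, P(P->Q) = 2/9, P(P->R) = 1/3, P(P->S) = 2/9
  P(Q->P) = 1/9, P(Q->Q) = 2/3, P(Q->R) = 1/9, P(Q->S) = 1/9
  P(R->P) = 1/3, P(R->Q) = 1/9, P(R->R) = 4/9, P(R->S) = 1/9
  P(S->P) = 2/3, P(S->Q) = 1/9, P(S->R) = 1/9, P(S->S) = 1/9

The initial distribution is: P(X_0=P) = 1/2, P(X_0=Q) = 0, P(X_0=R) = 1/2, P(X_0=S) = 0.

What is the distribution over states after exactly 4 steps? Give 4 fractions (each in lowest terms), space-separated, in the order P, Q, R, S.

Propagating the distribution step by step (d_{t+1} = d_t * P):
d_0 = (P=1/2, Q=0, R=1/2, S=0)
  d_1[P] = 1/2*2/9 + 0*1/9 + 1/2*1/3 + 0*2/3 = 5/18
  d_1[Q] = 1/2*2/9 + 0*2/3 + 1/2*1/9 + 0*1/9 = 1/6
  d_1[R] = 1/2*1/3 + 0*1/9 + 1/2*4/9 + 0*1/9 = 7/18
  d_1[S] = 1/2*2/9 + 0*1/9 + 1/2*1/9 + 0*1/9 = 1/6
d_1 = (P=5/18, Q=1/6, R=7/18, S=1/6)
  d_2[P] = 5/18*2/9 + 1/6*1/9 + 7/18*1/3 + 1/6*2/3 = 26/81
  d_2[Q] = 5/18*2/9 + 1/6*2/3 + 7/18*1/9 + 1/6*1/9 = 19/81
  d_2[R] = 5/18*1/3 + 1/6*1/9 + 7/18*4/9 + 1/6*1/9 = 49/162
  d_2[S] = 5/18*2/9 + 1/6*1/9 + 7/18*1/9 + 1/6*1/9 = 23/162
d_2 = (P=26/81, Q=19/81, R=49/162, S=23/162)
  d_3[P] = 26/81*2/9 + 19/81*1/9 + 49/162*1/3 + 23/162*2/3 = 427/1458
  d_3[Q] = 26/81*2/9 + 19/81*2/3 + 49/162*1/9 + 23/162*1/9 = 202/729
  d_3[R] = 26/81*1/3 + 19/81*1/9 + 49/162*4/9 + 23/162*1/9 = 413/1458
  d_3[S] = 26/81*2/9 + 19/81*1/9 + 49/162*1/9 + 23/162*1/9 = 107/729
d_3 = (P=427/1458, Q=202/729, R=413/1458, S=107/729)
  d_4[P] = 427/1458*2/9 + 202/729*1/9 + 413/1458*1/3 + 107/729*2/3 = 3781/13122
  d_4[Q] = 427/1458*2/9 + 202/729*2/3 + 413/1458*1/9 + 107/729*1/9 = 3905/13122
  d_4[R] = 427/1458*1/3 + 202/729*1/9 + 413/1458*4/9 + 107/729*1/9 = 3551/13122
  d_4[S] = 427/1458*2/9 + 202/729*1/9 + 413/1458*1/9 + 107/729*1/9 = 1885/13122
d_4 = (P=3781/13122, Q=3905/13122, R=3551/13122, S=1885/13122)

Answer: 3781/13122 3905/13122 3551/13122 1885/13122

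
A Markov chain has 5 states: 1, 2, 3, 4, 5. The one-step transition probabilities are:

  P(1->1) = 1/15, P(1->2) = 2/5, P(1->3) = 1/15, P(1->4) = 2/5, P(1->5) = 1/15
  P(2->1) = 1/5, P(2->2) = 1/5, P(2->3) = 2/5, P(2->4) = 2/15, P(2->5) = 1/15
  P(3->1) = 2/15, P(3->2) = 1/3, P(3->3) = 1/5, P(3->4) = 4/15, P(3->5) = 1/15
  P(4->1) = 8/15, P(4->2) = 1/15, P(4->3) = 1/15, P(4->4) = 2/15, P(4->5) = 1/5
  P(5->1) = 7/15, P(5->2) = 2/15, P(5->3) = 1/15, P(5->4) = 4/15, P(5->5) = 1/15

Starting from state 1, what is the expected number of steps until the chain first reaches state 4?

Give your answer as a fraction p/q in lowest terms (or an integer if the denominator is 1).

Answer: 10755/3044

Derivation:
Let h_i = expected steps to first reach 4 from state i.
Boundary: h_4 = 0.
First-step equations for the other states:
  h_1 = 1 + 1/15*h_1 + 2/5*h_2 + 1/15*h_3 + 2/5*h_4 + 1/15*h_5
  h_2 = 1 + 1/5*h_1 + 1/5*h_2 + 2/5*h_3 + 2/15*h_4 + 1/15*h_5
  h_3 = 1 + 2/15*h_1 + 1/3*h_2 + 1/5*h_3 + 4/15*h_4 + 1/15*h_5
  h_5 = 1 + 7/15*h_1 + 2/15*h_2 + 1/15*h_3 + 4/15*h_4 + 1/15*h_5

Substituting h_4 = 0 and rearranging gives the linear system (I - Q) h = 1:
  [14/15, -2/5, -1/15, -1/15] . (h_1, h_2, h_3, h_5) = 1
  [-1/5, 4/5, -2/5, -1/15] . (h_1, h_2, h_3, h_5) = 1
  [-2/15, -1/3, 4/5, -1/15] . (h_1, h_2, h_3, h_5) = 1
  [-7/15, -2/15, -1/15, 14/15] . (h_1, h_2, h_3, h_5) = 1

Solving yields:
  h_1 = 10755/3044
  h_2 = 13545/3044
  h_3 = 12195/3044
  h_5 = 11445/3044

Starting state is 1, so the expected hitting time is h_1 = 10755/3044.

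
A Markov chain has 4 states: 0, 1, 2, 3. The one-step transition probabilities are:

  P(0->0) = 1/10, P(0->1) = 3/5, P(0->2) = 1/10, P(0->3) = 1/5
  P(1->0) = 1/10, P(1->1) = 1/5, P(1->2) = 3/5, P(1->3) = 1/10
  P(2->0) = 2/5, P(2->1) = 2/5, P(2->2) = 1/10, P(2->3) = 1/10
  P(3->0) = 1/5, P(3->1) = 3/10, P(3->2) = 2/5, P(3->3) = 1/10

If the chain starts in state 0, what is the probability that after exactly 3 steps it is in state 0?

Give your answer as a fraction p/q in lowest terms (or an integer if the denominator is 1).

Computing P^3 by repeated multiplication:
P^1 =
  0: [1/10, 3/5, 1/10, 1/5]
  1: [1/10, 1/5, 3/5, 1/10]
  2: [2/5, 2/5, 1/10, 1/10]
  3: [1/5, 3/10, 2/5, 1/10]
P^2 =
  0: [3/20, 7/25, 23/50, 11/100]
  1: [29/100, 37/100, 23/100, 11/100]
  2: [7/50, 39/100, 33/100, 7/50]
  3: [23/100, 37/100, 7/25, 3/25]
P^3 =
  0: [249/1000, 363/1000, 273/1000, 23/200]
  1: [9/50, 373/1000, 159/500, 129/1000]
  2: [213/1000, 42/125, 337/1000, 57/500]
  3: [49/250, 9/25, 321/1000, 123/1000]

(P^3)[0 -> 0] = 249/1000

Answer: 249/1000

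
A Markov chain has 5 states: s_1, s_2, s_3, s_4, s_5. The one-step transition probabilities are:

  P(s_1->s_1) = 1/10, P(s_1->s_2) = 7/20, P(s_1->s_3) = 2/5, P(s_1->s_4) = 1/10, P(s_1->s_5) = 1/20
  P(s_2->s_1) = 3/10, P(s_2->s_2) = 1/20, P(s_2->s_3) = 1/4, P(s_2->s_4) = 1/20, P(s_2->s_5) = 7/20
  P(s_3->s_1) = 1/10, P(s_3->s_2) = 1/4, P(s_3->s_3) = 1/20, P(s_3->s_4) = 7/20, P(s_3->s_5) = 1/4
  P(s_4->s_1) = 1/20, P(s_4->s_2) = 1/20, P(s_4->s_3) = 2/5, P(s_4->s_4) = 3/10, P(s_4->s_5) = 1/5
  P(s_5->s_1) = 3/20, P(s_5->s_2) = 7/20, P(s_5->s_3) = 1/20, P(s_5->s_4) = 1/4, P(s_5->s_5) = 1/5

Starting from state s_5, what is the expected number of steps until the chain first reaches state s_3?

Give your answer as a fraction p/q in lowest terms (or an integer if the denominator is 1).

Answer: 1610/349

Derivation:
Let h_i = expected steps to first reach s_3 from state i.
Boundary: h_s_3 = 0.
First-step equations for the other states:
  h_s_1 = 1 + 1/10*h_s_1 + 7/20*h_s_2 + 2/5*h_s_3 + 1/10*h_s_4 + 1/20*h_s_5
  h_s_2 = 1 + 3/10*h_s_1 + 1/20*h_s_2 + 1/4*h_s_3 + 1/20*h_s_4 + 7/20*h_s_5
  h_s_4 = 1 + 1/20*h_s_1 + 1/20*h_s_2 + 2/5*h_s_3 + 3/10*h_s_4 + 1/5*h_s_5
  h_s_5 = 1 + 3/20*h_s_1 + 7/20*h_s_2 + 1/20*h_s_3 + 1/4*h_s_4 + 1/5*h_s_5

Substituting h_s_3 = 0 and rearranging gives the linear system (I - Q) h = 1:
  [9/10, -7/20, -1/10, -1/20] . (h_s_1, h_s_2, h_s_4, h_s_5) = 1
  [-3/10, 19/20, -1/20, -7/20] . (h_s_1, h_s_2, h_s_4, h_s_5) = 1
  [-1/20, -1/20, 7/10, -1/5] . (h_s_1, h_s_2, h_s_4, h_s_5) = 1
  [-3/20, -7/20, -1/4, 4/5] . (h_s_1, h_s_2, h_s_4, h_s_5) = 1

Solving yields:
  h_s_1 = 3422/1047
  h_s_2 = 4142/1047
  h_s_4 = 3416/1047
  h_s_5 = 1610/349

Starting state is s_5, so the expected hitting time is h_s_5 = 1610/349.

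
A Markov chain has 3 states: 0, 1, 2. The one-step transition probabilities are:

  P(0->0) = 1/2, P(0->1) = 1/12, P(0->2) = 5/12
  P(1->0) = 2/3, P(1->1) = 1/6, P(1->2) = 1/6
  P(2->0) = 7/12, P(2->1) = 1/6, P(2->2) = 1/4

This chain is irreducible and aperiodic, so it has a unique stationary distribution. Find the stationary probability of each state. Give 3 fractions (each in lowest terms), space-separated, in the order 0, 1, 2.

Answer: 86/157 19/157 52/157

Derivation:
The stationary distribution satisfies pi = pi * P, i.e.:
  pi_0 = 1/2*pi_0 + 2/3*pi_1 + 7/12*pi_2
  pi_1 = 1/12*pi_0 + 1/6*pi_1 + 1/6*pi_2
  pi_2 = 5/12*pi_0 + 1/6*pi_1 + 1/4*pi_2
with normalization: pi_0 + pi_1 + pi_2 = 1.

Using the first 2 balance equations plus normalization, the linear system A*pi = b is:
  [-1/2, 2/3, 7/12] . pi = 0
  [1/12, -5/6, 1/6] . pi = 0
  [1, 1, 1] . pi = 1

Solving yields:
  pi_0 = 86/157
  pi_1 = 19/157
  pi_2 = 52/157

Verification (pi * P):
  86/157*1/2 + 19/157*2/3 + 52/157*7/12 = 86/157 = pi_0  (ok)
  86/157*1/12 + 19/157*1/6 + 52/157*1/6 = 19/157 = pi_1  (ok)
  86/157*5/12 + 19/157*1/6 + 52/157*1/4 = 52/157 = pi_2  (ok)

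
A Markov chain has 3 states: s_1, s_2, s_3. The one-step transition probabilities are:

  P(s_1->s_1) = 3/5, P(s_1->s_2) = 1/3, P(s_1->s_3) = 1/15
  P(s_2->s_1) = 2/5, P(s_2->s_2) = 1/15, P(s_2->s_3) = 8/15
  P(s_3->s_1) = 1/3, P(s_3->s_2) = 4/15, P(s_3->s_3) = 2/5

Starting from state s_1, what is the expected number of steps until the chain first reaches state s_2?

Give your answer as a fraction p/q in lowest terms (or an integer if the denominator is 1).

Answer: 150/49

Derivation:
Let h_i = expected steps to first reach s_2 from state i.
Boundary: h_s_2 = 0.
First-step equations for the other states:
  h_s_1 = 1 + 3/5*h_s_1 + 1/3*h_s_2 + 1/15*h_s_3
  h_s_3 = 1 + 1/3*h_s_1 + 4/15*h_s_2 + 2/5*h_s_3

Substituting h_s_2 = 0 and rearranging gives the linear system (I - Q) h = 1:
  [2/5, -1/15] . (h_s_1, h_s_3) = 1
  [-1/3, 3/5] . (h_s_1, h_s_3) = 1

Solving yields:
  h_s_1 = 150/49
  h_s_3 = 165/49

Starting state is s_1, so the expected hitting time is h_s_1 = 150/49.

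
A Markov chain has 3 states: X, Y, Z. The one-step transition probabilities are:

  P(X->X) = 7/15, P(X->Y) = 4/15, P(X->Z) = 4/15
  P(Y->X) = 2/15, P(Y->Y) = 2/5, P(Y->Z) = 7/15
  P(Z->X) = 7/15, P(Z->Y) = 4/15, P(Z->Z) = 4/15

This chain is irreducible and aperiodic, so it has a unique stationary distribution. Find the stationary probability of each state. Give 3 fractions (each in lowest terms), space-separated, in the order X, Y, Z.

The stationary distribution satisfies pi = pi * P, i.e.:
  pi_X = 7/15*pi_X + 2/15*pi_Y + 7/15*pi_Z
  pi_Y = 4/15*pi_X + 2/5*pi_Y + 4/15*pi_Z
  pi_Z = 4/15*pi_X + 7/15*pi_Y + 4/15*pi_Z
with normalization: pi_X + pi_Y + pi_Z = 1.

Using the first 2 balance equations plus normalization, the linear system A*pi = b is:
  [-8/15, 2/15, 7/15] . pi = 0
  [4/15, -3/5, 4/15] . pi = 0
  [1, 1, 1] . pi = 1

Solving yields:
  pi_X = 71/195
  pi_Y = 4/13
  pi_Z = 64/195

Verification (pi * P):
  71/195*7/15 + 4/13*2/15 + 64/195*7/15 = 71/195 = pi_X  (ok)
  71/195*4/15 + 4/13*2/5 + 64/195*4/15 = 4/13 = pi_Y  (ok)
  71/195*4/15 + 4/13*7/15 + 64/195*4/15 = 64/195 = pi_Z  (ok)

Answer: 71/195 4/13 64/195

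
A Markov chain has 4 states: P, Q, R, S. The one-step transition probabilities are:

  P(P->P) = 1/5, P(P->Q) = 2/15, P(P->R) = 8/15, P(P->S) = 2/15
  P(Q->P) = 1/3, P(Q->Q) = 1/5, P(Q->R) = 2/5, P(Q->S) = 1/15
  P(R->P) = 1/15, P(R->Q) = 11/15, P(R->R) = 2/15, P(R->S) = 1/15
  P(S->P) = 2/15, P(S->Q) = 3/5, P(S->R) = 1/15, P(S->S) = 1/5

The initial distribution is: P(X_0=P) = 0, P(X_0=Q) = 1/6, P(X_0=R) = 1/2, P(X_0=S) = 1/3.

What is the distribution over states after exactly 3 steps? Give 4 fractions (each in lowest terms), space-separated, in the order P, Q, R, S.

Answer: 1936/10125 1351/3375 3169/10125 967/10125

Derivation:
Propagating the distribution step by step (d_{t+1} = d_t * P):
d_0 = (P=0, Q=1/6, R=1/2, S=1/3)
  d_1[P] = 0*1/5 + 1/6*1/3 + 1/2*1/15 + 1/3*2/15 = 2/15
  d_1[Q] = 0*2/15 + 1/6*1/5 + 1/2*11/15 + 1/3*3/5 = 3/5
  d_1[R] = 0*8/15 + 1/6*2/5 + 1/2*2/15 + 1/3*1/15 = 7/45
  d_1[S] = 0*2/15 + 1/6*1/15 + 1/2*1/15 + 1/3*1/5 = 1/9
d_1 = (P=2/15, Q=3/5, R=7/45, S=1/9)
  d_2[P] = 2/15*1/5 + 3/5*1/3 + 7/45*1/15 + 1/9*2/15 = 34/135
  d_2[Q] = 2/15*2/15 + 3/5*1/5 + 7/45*11/15 + 1/9*3/5 = 43/135
  d_2[R] = 2/15*8/15 + 3/5*2/5 + 7/45*2/15 + 1/9*1/15 = 229/675
  d_2[S] = 2/15*2/15 + 3/5*1/15 + 7/45*1/15 + 1/9*1/5 = 61/675
d_2 = (P=34/135, Q=43/135, R=229/675, S=61/675)
  d_3[P] = 34/135*1/5 + 43/135*1/3 + 229/675*1/15 + 61/675*2/15 = 1936/10125
  d_3[Q] = 34/135*2/15 + 43/135*1/5 + 229/675*11/15 + 61/675*3/5 = 1351/3375
  d_3[R] = 34/135*8/15 + 43/135*2/5 + 229/675*2/15 + 61/675*1/15 = 3169/10125
  d_3[S] = 34/135*2/15 + 43/135*1/15 + 229/675*1/15 + 61/675*1/5 = 967/10125
d_3 = (P=1936/10125, Q=1351/3375, R=3169/10125, S=967/10125)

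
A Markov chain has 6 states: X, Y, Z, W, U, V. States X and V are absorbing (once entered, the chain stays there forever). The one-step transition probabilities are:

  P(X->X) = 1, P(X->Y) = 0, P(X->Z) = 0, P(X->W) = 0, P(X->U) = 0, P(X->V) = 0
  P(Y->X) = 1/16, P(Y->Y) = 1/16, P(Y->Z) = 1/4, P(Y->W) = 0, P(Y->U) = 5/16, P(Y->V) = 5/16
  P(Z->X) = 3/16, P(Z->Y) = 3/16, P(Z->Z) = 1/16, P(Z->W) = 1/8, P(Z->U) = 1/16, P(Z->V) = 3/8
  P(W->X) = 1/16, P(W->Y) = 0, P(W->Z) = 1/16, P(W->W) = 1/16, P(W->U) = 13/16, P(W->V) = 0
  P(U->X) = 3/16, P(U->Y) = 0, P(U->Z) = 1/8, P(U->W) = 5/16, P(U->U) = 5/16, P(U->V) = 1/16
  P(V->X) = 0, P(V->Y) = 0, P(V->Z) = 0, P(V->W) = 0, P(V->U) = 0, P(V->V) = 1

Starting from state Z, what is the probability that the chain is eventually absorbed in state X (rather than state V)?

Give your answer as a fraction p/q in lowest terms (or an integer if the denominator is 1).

Answer: 130/319

Derivation:
Let a_i = P(absorbed in X | start in state i).
Boundary conditions: a_X = 1, a_V = 0.
For each transient state i, a_i = sum_j P(i->j) * a_j:
  a_Y = 1/16*a_X + 1/16*a_Y + 1/4*a_Z + 0*a_W + 5/16*a_U + 5/16*a_V
  a_Z = 3/16*a_X + 3/16*a_Y + 1/16*a_Z + 1/8*a_W + 1/16*a_U + 3/8*a_V
  a_W = 1/16*a_X + 0*a_Y + 1/16*a_Z + 1/16*a_W + 13/16*a_U + 0*a_V
  a_U = 3/16*a_X + 0*a_Y + 1/8*a_Z + 5/16*a_W + 5/16*a_U + 1/16*a_V

Substituting a_X = 1 and a_V = 0, rearrange to (I - Q) a = r where r[i] = P(i -> X):
  [15/16, -1/4, 0, -5/16] . (a_Y, a_Z, a_W, a_U) = 1/16
  [-3/16, 15/16, -1/8, -1/16] . (a_Y, a_Z, a_W, a_U) = 3/16
  [0, -1/16, 15/16, -13/16] . (a_Y, a_Z, a_W, a_U) = 1/16
  [0, -1/8, -5/16, 11/16] . (a_Y, a_Z, a_W, a_U) = 3/16

Solving yields:
  a_Y = 1864/4785
  a_Z = 130/319
  a_W = 1038/1595
  a_U = 205/319

Starting state is Z, so the absorption probability is a_Z = 130/319.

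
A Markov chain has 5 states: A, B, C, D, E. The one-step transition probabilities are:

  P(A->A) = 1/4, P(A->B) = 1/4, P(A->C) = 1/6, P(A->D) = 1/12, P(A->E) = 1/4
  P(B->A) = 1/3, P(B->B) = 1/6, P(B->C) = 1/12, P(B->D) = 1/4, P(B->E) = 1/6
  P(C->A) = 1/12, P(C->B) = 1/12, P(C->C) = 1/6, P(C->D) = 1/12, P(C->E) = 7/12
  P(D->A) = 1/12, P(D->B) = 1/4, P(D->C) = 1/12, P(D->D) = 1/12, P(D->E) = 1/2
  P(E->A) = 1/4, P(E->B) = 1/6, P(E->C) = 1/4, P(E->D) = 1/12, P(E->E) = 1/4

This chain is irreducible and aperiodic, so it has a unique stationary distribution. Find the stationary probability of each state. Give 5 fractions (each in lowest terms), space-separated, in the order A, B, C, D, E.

Answer: 4657/21364 275/1526 3607/21364 173/1526 1707/5341

Derivation:
The stationary distribution satisfies pi = pi * P, i.e.:
  pi_A = 1/4*pi_A + 1/3*pi_B + 1/12*pi_C + 1/12*pi_D + 1/4*pi_E
  pi_B = 1/4*pi_A + 1/6*pi_B + 1/12*pi_C + 1/4*pi_D + 1/6*pi_E
  pi_C = 1/6*pi_A + 1/12*pi_B + 1/6*pi_C + 1/12*pi_D + 1/4*pi_E
  pi_D = 1/12*pi_A + 1/4*pi_B + 1/12*pi_C + 1/12*pi_D + 1/12*pi_E
  pi_E = 1/4*pi_A + 1/6*pi_B + 7/12*pi_C + 1/2*pi_D + 1/4*pi_E
with normalization: pi_A + pi_B + pi_C + pi_D + pi_E = 1.

Using the first 4 balance equations plus normalization, the linear system A*pi = b is:
  [-3/4, 1/3, 1/12, 1/12, 1/4] . pi = 0
  [1/4, -5/6, 1/12, 1/4, 1/6] . pi = 0
  [1/6, 1/12, -5/6, 1/12, 1/4] . pi = 0
  [1/12, 1/4, 1/12, -11/12, 1/12] . pi = 0
  [1, 1, 1, 1, 1] . pi = 1

Solving yields:
  pi_A = 4657/21364
  pi_B = 275/1526
  pi_C = 3607/21364
  pi_D = 173/1526
  pi_E = 1707/5341

Verification (pi * P):
  4657/21364*1/4 + 275/1526*1/3 + 3607/21364*1/12 + 173/1526*1/12 + 1707/5341*1/4 = 4657/21364 = pi_A  (ok)
  4657/21364*1/4 + 275/1526*1/6 + 3607/21364*1/12 + 173/1526*1/4 + 1707/5341*1/6 = 275/1526 = pi_B  (ok)
  4657/21364*1/6 + 275/1526*1/12 + 3607/21364*1/6 + 173/1526*1/12 + 1707/5341*1/4 = 3607/21364 = pi_C  (ok)
  4657/21364*1/12 + 275/1526*1/4 + 3607/21364*1/12 + 173/1526*1/12 + 1707/5341*1/12 = 173/1526 = pi_D  (ok)
  4657/21364*1/4 + 275/1526*1/6 + 3607/21364*7/12 + 173/1526*1/2 + 1707/5341*1/4 = 1707/5341 = pi_E  (ok)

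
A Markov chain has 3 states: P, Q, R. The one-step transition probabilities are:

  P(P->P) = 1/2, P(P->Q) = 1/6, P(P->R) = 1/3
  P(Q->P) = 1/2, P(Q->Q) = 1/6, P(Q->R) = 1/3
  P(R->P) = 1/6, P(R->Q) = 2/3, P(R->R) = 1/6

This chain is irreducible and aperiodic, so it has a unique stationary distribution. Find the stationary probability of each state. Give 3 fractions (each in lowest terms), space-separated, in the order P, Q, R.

Answer: 17/42 13/42 2/7

Derivation:
The stationary distribution satisfies pi = pi * P, i.e.:
  pi_P = 1/2*pi_P + 1/2*pi_Q + 1/6*pi_R
  pi_Q = 1/6*pi_P + 1/6*pi_Q + 2/3*pi_R
  pi_R = 1/3*pi_P + 1/3*pi_Q + 1/6*pi_R
with normalization: pi_P + pi_Q + pi_R = 1.

Using the first 2 balance equations plus normalization, the linear system A*pi = b is:
  [-1/2, 1/2, 1/6] . pi = 0
  [1/6, -5/6, 2/3] . pi = 0
  [1, 1, 1] . pi = 1

Solving yields:
  pi_P = 17/42
  pi_Q = 13/42
  pi_R = 2/7

Verification (pi * P):
  17/42*1/2 + 13/42*1/2 + 2/7*1/6 = 17/42 = pi_P  (ok)
  17/42*1/6 + 13/42*1/6 + 2/7*2/3 = 13/42 = pi_Q  (ok)
  17/42*1/3 + 13/42*1/3 + 2/7*1/6 = 2/7 = pi_R  (ok)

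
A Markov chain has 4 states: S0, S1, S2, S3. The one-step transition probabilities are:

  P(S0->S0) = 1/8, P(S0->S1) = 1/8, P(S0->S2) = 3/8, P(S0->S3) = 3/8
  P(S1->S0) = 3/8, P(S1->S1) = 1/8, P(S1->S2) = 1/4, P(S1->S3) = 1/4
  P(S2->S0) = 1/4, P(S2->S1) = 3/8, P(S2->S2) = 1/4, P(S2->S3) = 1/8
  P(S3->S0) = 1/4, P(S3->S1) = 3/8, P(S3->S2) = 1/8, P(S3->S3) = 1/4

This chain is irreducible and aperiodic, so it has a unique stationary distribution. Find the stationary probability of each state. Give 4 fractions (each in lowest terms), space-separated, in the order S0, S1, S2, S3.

The stationary distribution satisfies pi = pi * P, i.e.:
  pi_S0 = 1/8*pi_S0 + 3/8*pi_S1 + 1/4*pi_S2 + 1/4*pi_S3
  pi_S1 = 1/8*pi_S0 + 1/8*pi_S1 + 3/8*pi_S2 + 3/8*pi_S3
  pi_S2 = 3/8*pi_S0 + 1/4*pi_S1 + 1/4*pi_S2 + 1/8*pi_S3
  pi_S3 = 3/8*pi_S0 + 1/4*pi_S1 + 1/8*pi_S2 + 1/4*pi_S3
with normalization: pi_S0 + pi_S1 + pi_S2 + pi_S3 = 1.

Using the first 3 balance equations plus normalization, the linear system A*pi = b is:
  [-7/8, 3/8, 1/4, 1/4] . pi = 0
  [1/8, -7/8, 3/8, 3/8] . pi = 0
  [3/8, 1/4, -3/4, 1/8] . pi = 0
  [1, 1, 1, 1] . pi = 1

Solving yields:
  pi_S0 = 1/4
  pi_S1 = 1/4
  pi_S2 = 1/4
  pi_S3 = 1/4

Verification (pi * P):
  1/4*1/8 + 1/4*3/8 + 1/4*1/4 + 1/4*1/4 = 1/4 = pi_S0  (ok)
  1/4*1/8 + 1/4*1/8 + 1/4*3/8 + 1/4*3/8 = 1/4 = pi_S1  (ok)
  1/4*3/8 + 1/4*1/4 + 1/4*1/4 + 1/4*1/8 = 1/4 = pi_S2  (ok)
  1/4*3/8 + 1/4*1/4 + 1/4*1/8 + 1/4*1/4 = 1/4 = pi_S3  (ok)

Answer: 1/4 1/4 1/4 1/4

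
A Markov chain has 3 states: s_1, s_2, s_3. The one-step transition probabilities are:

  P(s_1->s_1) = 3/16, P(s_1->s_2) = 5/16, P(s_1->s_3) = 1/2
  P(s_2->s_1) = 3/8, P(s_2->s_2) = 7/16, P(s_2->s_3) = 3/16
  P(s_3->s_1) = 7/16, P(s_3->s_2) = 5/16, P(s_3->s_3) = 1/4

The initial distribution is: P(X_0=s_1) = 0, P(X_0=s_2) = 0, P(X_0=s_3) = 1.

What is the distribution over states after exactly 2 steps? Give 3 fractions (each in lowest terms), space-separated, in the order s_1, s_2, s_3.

Answer: 79/256 45/128 87/256

Derivation:
Propagating the distribution step by step (d_{t+1} = d_t * P):
d_0 = (s_1=0, s_2=0, s_3=1)
  d_1[s_1] = 0*3/16 + 0*3/8 + 1*7/16 = 7/16
  d_1[s_2] = 0*5/16 + 0*7/16 + 1*5/16 = 5/16
  d_1[s_3] = 0*1/2 + 0*3/16 + 1*1/4 = 1/4
d_1 = (s_1=7/16, s_2=5/16, s_3=1/4)
  d_2[s_1] = 7/16*3/16 + 5/16*3/8 + 1/4*7/16 = 79/256
  d_2[s_2] = 7/16*5/16 + 5/16*7/16 + 1/4*5/16 = 45/128
  d_2[s_3] = 7/16*1/2 + 5/16*3/16 + 1/4*1/4 = 87/256
d_2 = (s_1=79/256, s_2=45/128, s_3=87/256)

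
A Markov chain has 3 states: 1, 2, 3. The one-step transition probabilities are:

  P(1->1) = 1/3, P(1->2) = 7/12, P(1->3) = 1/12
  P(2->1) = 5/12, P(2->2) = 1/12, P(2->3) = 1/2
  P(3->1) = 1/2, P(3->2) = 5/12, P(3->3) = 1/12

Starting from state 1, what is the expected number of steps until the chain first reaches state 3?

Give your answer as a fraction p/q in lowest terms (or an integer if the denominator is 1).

Answer: 216/53

Derivation:
Let h_i = expected steps to first reach 3 from state i.
Boundary: h_3 = 0.
First-step equations for the other states:
  h_1 = 1 + 1/3*h_1 + 7/12*h_2 + 1/12*h_3
  h_2 = 1 + 5/12*h_1 + 1/12*h_2 + 1/2*h_3

Substituting h_3 = 0 and rearranging gives the linear system (I - Q) h = 1:
  [2/3, -7/12] . (h_1, h_2) = 1
  [-5/12, 11/12] . (h_1, h_2) = 1

Solving yields:
  h_1 = 216/53
  h_2 = 156/53

Starting state is 1, so the expected hitting time is h_1 = 216/53.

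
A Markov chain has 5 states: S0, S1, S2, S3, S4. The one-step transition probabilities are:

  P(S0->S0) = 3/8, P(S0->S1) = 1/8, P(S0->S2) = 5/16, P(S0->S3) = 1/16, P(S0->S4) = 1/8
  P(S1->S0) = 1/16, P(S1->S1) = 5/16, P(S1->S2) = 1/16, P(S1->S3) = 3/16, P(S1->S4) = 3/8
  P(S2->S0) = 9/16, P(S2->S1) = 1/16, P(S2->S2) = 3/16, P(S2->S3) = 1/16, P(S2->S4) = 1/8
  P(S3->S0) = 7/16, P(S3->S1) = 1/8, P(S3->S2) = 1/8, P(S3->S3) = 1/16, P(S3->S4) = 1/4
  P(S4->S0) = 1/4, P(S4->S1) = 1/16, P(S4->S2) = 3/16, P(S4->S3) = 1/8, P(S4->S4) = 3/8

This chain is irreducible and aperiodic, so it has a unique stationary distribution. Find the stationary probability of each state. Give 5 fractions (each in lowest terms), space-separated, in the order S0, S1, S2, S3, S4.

Answer: 1983/5588 1347/11176 2359/11176 511/5588 1241/5588

Derivation:
The stationary distribution satisfies pi = pi * P, i.e.:
  pi_S0 = 3/8*pi_S0 + 1/16*pi_S1 + 9/16*pi_S2 + 7/16*pi_S3 + 1/4*pi_S4
  pi_S1 = 1/8*pi_S0 + 5/16*pi_S1 + 1/16*pi_S2 + 1/8*pi_S3 + 1/16*pi_S4
  pi_S2 = 5/16*pi_S0 + 1/16*pi_S1 + 3/16*pi_S2 + 1/8*pi_S3 + 3/16*pi_S4
  pi_S3 = 1/16*pi_S0 + 3/16*pi_S1 + 1/16*pi_S2 + 1/16*pi_S3 + 1/8*pi_S4
  pi_S4 = 1/8*pi_S0 + 3/8*pi_S1 + 1/8*pi_S2 + 1/4*pi_S3 + 3/8*pi_S4
with normalization: pi_S0 + pi_S1 + pi_S2 + pi_S3 + pi_S4 = 1.

Using the first 4 balance equations plus normalization, the linear system A*pi = b is:
  [-5/8, 1/16, 9/16, 7/16, 1/4] . pi = 0
  [1/8, -11/16, 1/16, 1/8, 1/16] . pi = 0
  [5/16, 1/16, -13/16, 1/8, 3/16] . pi = 0
  [1/16, 3/16, 1/16, -15/16, 1/8] . pi = 0
  [1, 1, 1, 1, 1] . pi = 1

Solving yields:
  pi_S0 = 1983/5588
  pi_S1 = 1347/11176
  pi_S2 = 2359/11176
  pi_S3 = 511/5588
  pi_S4 = 1241/5588

Verification (pi * P):
  1983/5588*3/8 + 1347/11176*1/16 + 2359/11176*9/16 + 511/5588*7/16 + 1241/5588*1/4 = 1983/5588 = pi_S0  (ok)
  1983/5588*1/8 + 1347/11176*5/16 + 2359/11176*1/16 + 511/5588*1/8 + 1241/5588*1/16 = 1347/11176 = pi_S1  (ok)
  1983/5588*5/16 + 1347/11176*1/16 + 2359/11176*3/16 + 511/5588*1/8 + 1241/5588*3/16 = 2359/11176 = pi_S2  (ok)
  1983/5588*1/16 + 1347/11176*3/16 + 2359/11176*1/16 + 511/5588*1/16 + 1241/5588*1/8 = 511/5588 = pi_S3  (ok)
  1983/5588*1/8 + 1347/11176*3/8 + 2359/11176*1/8 + 511/5588*1/4 + 1241/5588*3/8 = 1241/5588 = pi_S4  (ok)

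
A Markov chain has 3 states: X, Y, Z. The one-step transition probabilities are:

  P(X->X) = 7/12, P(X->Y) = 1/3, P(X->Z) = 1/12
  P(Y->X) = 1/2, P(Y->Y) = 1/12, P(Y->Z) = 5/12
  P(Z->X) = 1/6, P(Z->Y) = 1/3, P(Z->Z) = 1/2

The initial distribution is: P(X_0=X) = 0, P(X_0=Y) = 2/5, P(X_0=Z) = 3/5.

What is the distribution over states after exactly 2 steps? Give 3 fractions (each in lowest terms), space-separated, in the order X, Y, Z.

Answer: 133/360 11/40 16/45

Derivation:
Propagating the distribution step by step (d_{t+1} = d_t * P):
d_0 = (X=0, Y=2/5, Z=3/5)
  d_1[X] = 0*7/12 + 2/5*1/2 + 3/5*1/6 = 3/10
  d_1[Y] = 0*1/3 + 2/5*1/12 + 3/5*1/3 = 7/30
  d_1[Z] = 0*1/12 + 2/5*5/12 + 3/5*1/2 = 7/15
d_1 = (X=3/10, Y=7/30, Z=7/15)
  d_2[X] = 3/10*7/12 + 7/30*1/2 + 7/15*1/6 = 133/360
  d_2[Y] = 3/10*1/3 + 7/30*1/12 + 7/15*1/3 = 11/40
  d_2[Z] = 3/10*1/12 + 7/30*5/12 + 7/15*1/2 = 16/45
d_2 = (X=133/360, Y=11/40, Z=16/45)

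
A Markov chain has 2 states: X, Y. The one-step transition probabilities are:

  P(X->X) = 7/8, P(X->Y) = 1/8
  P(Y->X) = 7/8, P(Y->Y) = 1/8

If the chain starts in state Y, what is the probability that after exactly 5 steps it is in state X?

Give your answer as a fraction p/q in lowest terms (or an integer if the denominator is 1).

Computing P^5 by repeated multiplication:
P^1 =
  X: [7/8, 1/8]
  Y: [7/8, 1/8]
P^2 =
  X: [7/8, 1/8]
  Y: [7/8, 1/8]
P^3 =
  X: [7/8, 1/8]
  Y: [7/8, 1/8]
P^4 =
  X: [7/8, 1/8]
  Y: [7/8, 1/8]
P^5 =
  X: [7/8, 1/8]
  Y: [7/8, 1/8]

(P^5)[Y -> X] = 7/8

Answer: 7/8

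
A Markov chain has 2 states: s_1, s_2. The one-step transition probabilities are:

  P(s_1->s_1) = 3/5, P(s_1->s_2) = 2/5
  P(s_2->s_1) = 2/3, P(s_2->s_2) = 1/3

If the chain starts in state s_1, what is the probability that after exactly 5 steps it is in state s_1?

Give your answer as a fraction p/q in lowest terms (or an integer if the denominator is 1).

Computing P^5 by repeated multiplication:
P^1 =
  s_1: [3/5, 2/5]
  s_2: [2/3, 1/3]
P^2 =
  s_1: [47/75, 28/75]
  s_2: [28/45, 17/45]
P^3 =
  s_1: [703/1125, 422/1125]
  s_2: [422/675, 253/675]
P^4 =
  s_1: [10547/16875, 6328/16875]
  s_2: [6328/10125, 3797/10125]
P^5 =
  s_1: [158203/253125, 94922/253125]
  s_2: [94922/151875, 56953/151875]

(P^5)[s_1 -> s_1] = 158203/253125

Answer: 158203/253125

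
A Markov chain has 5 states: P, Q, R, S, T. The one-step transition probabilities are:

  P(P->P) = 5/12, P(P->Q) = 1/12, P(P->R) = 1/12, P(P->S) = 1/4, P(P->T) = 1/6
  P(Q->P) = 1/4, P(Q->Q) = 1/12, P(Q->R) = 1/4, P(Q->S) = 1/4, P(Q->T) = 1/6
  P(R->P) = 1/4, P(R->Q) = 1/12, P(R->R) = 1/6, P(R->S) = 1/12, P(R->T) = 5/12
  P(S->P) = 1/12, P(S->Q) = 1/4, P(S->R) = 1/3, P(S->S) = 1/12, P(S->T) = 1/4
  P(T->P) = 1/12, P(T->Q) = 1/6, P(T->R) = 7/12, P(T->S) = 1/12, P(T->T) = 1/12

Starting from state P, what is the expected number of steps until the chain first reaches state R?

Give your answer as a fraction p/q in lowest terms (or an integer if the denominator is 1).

Answer: 4416/1045

Derivation:
Let h_i = expected steps to first reach R from state i.
Boundary: h_R = 0.
First-step equations for the other states:
  h_P = 1 + 5/12*h_P + 1/12*h_Q + 1/12*h_R + 1/4*h_S + 1/6*h_T
  h_Q = 1 + 1/4*h_P + 1/12*h_Q + 1/4*h_R + 1/4*h_S + 1/6*h_T
  h_S = 1 + 1/12*h_P + 1/4*h_Q + 1/3*h_R + 1/12*h_S + 1/4*h_T
  h_T = 1 + 1/12*h_P + 1/6*h_Q + 7/12*h_R + 1/12*h_S + 1/12*h_T

Substituting h_R = 0 and rearranging gives the linear system (I - Q) h = 1:
  [7/12, -1/12, -1/4, -1/6] . (h_P, h_Q, h_S, h_T) = 1
  [-1/4, 11/12, -1/4, -1/6] . (h_P, h_Q, h_S, h_T) = 1
  [-1/12, -1/4, 11/12, -1/4] . (h_P, h_Q, h_S, h_T) = 1
  [-1/12, -1/6, -1/12, 11/12] . (h_P, h_Q, h_S, h_T) = 1

Solving yields:
  h_P = 4416/1045
  h_Q = 736/209
  h_S = 3228/1045
  h_T = 2504/1045

Starting state is P, so the expected hitting time is h_P = 4416/1045.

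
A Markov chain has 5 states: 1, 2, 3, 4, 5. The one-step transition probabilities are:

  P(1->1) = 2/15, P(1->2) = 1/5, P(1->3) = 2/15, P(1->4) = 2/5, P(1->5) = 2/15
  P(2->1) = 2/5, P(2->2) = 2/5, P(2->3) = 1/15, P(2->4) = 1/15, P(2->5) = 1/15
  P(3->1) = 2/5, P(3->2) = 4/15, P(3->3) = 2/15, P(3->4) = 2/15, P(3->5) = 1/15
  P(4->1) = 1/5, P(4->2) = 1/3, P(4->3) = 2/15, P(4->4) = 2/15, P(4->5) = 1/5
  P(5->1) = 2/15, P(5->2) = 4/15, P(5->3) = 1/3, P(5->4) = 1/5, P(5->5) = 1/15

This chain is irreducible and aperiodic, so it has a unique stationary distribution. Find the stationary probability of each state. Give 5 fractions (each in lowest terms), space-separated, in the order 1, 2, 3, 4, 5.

The stationary distribution satisfies pi = pi * P, i.e.:
  pi_1 = 2/15*pi_1 + 2/5*pi_2 + 2/5*pi_3 + 1/5*pi_4 + 2/15*pi_5
  pi_2 = 1/5*pi_1 + 2/5*pi_2 + 4/15*pi_3 + 1/3*pi_4 + 4/15*pi_5
  pi_3 = 2/15*pi_1 + 1/15*pi_2 + 2/15*pi_3 + 2/15*pi_4 + 1/3*pi_5
  pi_4 = 2/5*pi_1 + 1/15*pi_2 + 2/15*pi_3 + 2/15*pi_4 + 1/5*pi_5
  pi_5 = 2/15*pi_1 + 1/15*pi_2 + 1/15*pi_3 + 1/5*pi_4 + 1/15*pi_5
with normalization: pi_1 + pi_2 + pi_3 + pi_4 + pi_5 = 1.

Using the first 4 balance equations plus normalization, the linear system A*pi = b is:
  [-13/15, 2/5, 2/5, 1/5, 2/15] . pi = 0
  [1/5, -3/5, 4/15, 1/3, 4/15] . pi = 0
  [2/15, 1/15, -13/15, 2/15, 1/3] . pi = 0
  [2/5, 1/15, 2/15, -13/15, 1/5] . pi = 0
  [1, 1, 1, 1, 1] . pi = 1

Solving yields:
  pi_1 = 5165/19666
  pi_2 = 2971/9833
  pi_3 = 2657/19666
  pi_4 = 3747/19666
  pi_5 = 2155/19666

Verification (pi * P):
  5165/19666*2/15 + 2971/9833*2/5 + 2657/19666*2/5 + 3747/19666*1/5 + 2155/19666*2/15 = 5165/19666 = pi_1  (ok)
  5165/19666*1/5 + 2971/9833*2/5 + 2657/19666*4/15 + 3747/19666*1/3 + 2155/19666*4/15 = 2971/9833 = pi_2  (ok)
  5165/19666*2/15 + 2971/9833*1/15 + 2657/19666*2/15 + 3747/19666*2/15 + 2155/19666*1/3 = 2657/19666 = pi_3  (ok)
  5165/19666*2/5 + 2971/9833*1/15 + 2657/19666*2/15 + 3747/19666*2/15 + 2155/19666*1/5 = 3747/19666 = pi_4  (ok)
  5165/19666*2/15 + 2971/9833*1/15 + 2657/19666*1/15 + 3747/19666*1/5 + 2155/19666*1/15 = 2155/19666 = pi_5  (ok)

Answer: 5165/19666 2971/9833 2657/19666 3747/19666 2155/19666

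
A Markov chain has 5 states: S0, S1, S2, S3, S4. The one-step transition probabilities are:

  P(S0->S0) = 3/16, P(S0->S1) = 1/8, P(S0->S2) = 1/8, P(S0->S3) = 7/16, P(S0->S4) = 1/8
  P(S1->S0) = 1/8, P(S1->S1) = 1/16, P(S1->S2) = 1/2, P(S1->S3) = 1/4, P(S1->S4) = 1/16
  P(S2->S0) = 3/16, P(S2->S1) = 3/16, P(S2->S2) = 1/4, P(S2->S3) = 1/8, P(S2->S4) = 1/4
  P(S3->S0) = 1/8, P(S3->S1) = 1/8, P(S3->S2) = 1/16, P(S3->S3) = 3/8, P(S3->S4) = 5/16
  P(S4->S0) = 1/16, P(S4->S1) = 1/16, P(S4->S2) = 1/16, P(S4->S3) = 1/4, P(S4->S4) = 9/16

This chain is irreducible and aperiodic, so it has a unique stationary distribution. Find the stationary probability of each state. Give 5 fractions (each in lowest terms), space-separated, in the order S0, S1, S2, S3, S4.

The stationary distribution satisfies pi = pi * P, i.e.:
  pi_S0 = 3/16*pi_S0 + 1/8*pi_S1 + 3/16*pi_S2 + 1/8*pi_S3 + 1/16*pi_S4
  pi_S1 = 1/8*pi_S0 + 1/16*pi_S1 + 3/16*pi_S2 + 1/8*pi_S3 + 1/16*pi_S4
  pi_S2 = 1/8*pi_S0 + 1/2*pi_S1 + 1/4*pi_S2 + 1/16*pi_S3 + 1/16*pi_S4
  pi_S3 = 7/16*pi_S0 + 1/4*pi_S1 + 1/8*pi_S2 + 3/8*pi_S3 + 1/4*pi_S4
  pi_S4 = 1/8*pi_S0 + 1/16*pi_S1 + 1/4*pi_S2 + 5/16*pi_S3 + 9/16*pi_S4
with normalization: pi_S0 + pi_S1 + pi_S2 + pi_S3 + pi_S4 = 1.

Using the first 4 balance equations plus normalization, the linear system A*pi = b is:
  [-13/16, 1/8, 3/16, 1/8, 1/16] . pi = 0
  [1/8, -15/16, 3/16, 1/8, 1/16] . pi = 0
  [1/8, 1/2, -3/4, 1/16, 1/16] . pi = 0
  [7/16, 1/4, 1/8, -5/8, 1/4] . pi = 0
  [1, 1, 1, 1, 1] . pi = 1

Solving yields:
  pi_S0 = 340/2827
  pi_S1 = 300/2827
  pi_S2 = 5267/36751
  pi_S3 = 10695/36751
  pi_S4 = 12469/36751

Verification (pi * P):
  340/2827*3/16 + 300/2827*1/8 + 5267/36751*3/16 + 10695/36751*1/8 + 12469/36751*1/16 = 340/2827 = pi_S0  (ok)
  340/2827*1/8 + 300/2827*1/16 + 5267/36751*3/16 + 10695/36751*1/8 + 12469/36751*1/16 = 300/2827 = pi_S1  (ok)
  340/2827*1/8 + 300/2827*1/2 + 5267/36751*1/4 + 10695/36751*1/16 + 12469/36751*1/16 = 5267/36751 = pi_S2  (ok)
  340/2827*7/16 + 300/2827*1/4 + 5267/36751*1/8 + 10695/36751*3/8 + 12469/36751*1/4 = 10695/36751 = pi_S3  (ok)
  340/2827*1/8 + 300/2827*1/16 + 5267/36751*1/4 + 10695/36751*5/16 + 12469/36751*9/16 = 12469/36751 = pi_S4  (ok)

Answer: 340/2827 300/2827 5267/36751 10695/36751 12469/36751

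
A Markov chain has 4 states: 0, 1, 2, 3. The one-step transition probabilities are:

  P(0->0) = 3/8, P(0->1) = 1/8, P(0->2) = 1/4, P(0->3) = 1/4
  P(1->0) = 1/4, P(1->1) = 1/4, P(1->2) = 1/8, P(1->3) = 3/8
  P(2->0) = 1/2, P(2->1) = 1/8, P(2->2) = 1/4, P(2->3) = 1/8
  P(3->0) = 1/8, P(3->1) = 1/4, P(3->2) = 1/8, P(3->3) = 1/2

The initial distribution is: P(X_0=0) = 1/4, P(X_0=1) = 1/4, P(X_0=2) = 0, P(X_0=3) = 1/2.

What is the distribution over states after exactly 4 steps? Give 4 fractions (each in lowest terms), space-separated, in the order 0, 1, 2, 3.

Propagating the distribution step by step (d_{t+1} = d_t * P):
d_0 = (0=1/4, 1=1/4, 2=0, 3=1/2)
  d_1[0] = 1/4*3/8 + 1/4*1/4 + 0*1/2 + 1/2*1/8 = 7/32
  d_1[1] = 1/4*1/8 + 1/4*1/4 + 0*1/8 + 1/2*1/4 = 7/32
  d_1[2] = 1/4*1/4 + 1/4*1/8 + 0*1/4 + 1/2*1/8 = 5/32
  d_1[3] = 1/4*1/4 + 1/4*3/8 + 0*1/8 + 1/2*1/2 = 13/32
d_1 = (0=7/32, 1=7/32, 2=5/32, 3=13/32)
  d_2[0] = 7/32*3/8 + 7/32*1/4 + 5/32*1/2 + 13/32*1/8 = 17/64
  d_2[1] = 7/32*1/8 + 7/32*1/4 + 5/32*1/8 + 13/32*1/4 = 13/64
  d_2[2] = 7/32*1/4 + 7/32*1/8 + 5/32*1/4 + 13/32*1/8 = 11/64
  d_2[3] = 7/32*1/4 + 7/32*3/8 + 5/32*1/8 + 13/32*1/2 = 23/64
d_2 = (0=17/64, 1=13/64, 2=11/64, 3=23/64)
  d_3[0] = 17/64*3/8 + 13/64*1/4 + 11/64*1/2 + 23/64*1/8 = 9/32
  d_3[1] = 17/64*1/8 + 13/64*1/4 + 11/64*1/8 + 23/64*1/4 = 25/128
  d_3[2] = 17/64*1/4 + 13/64*1/8 + 11/64*1/4 + 23/64*1/8 = 23/128
  d_3[3] = 17/64*1/4 + 13/64*3/8 + 11/64*1/8 + 23/64*1/2 = 11/32
d_3 = (0=9/32, 1=25/128, 2=23/128, 3=11/32)
  d_4[0] = 9/32*3/8 + 25/128*1/4 + 23/128*1/2 + 11/32*1/8 = 147/512
  d_4[1] = 9/32*1/8 + 25/128*1/4 + 23/128*1/8 + 11/32*1/4 = 197/1024
  d_4[2] = 9/32*1/4 + 25/128*1/8 + 23/128*1/4 + 11/32*1/8 = 187/1024
  d_4[3] = 9/32*1/4 + 25/128*3/8 + 23/128*1/8 + 11/32*1/2 = 173/512
d_4 = (0=147/512, 1=197/1024, 2=187/1024, 3=173/512)

Answer: 147/512 197/1024 187/1024 173/512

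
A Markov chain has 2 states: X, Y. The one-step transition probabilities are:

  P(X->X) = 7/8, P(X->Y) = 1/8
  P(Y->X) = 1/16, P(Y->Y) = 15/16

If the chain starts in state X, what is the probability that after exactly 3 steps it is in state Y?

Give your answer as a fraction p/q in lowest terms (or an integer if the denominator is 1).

Computing P^3 by repeated multiplication:
P^1 =
  X: [7/8, 1/8]
  Y: [1/16, 15/16]
P^2 =
  X: [99/128, 29/128]
  Y: [29/256, 227/256]
P^3 =
  X: [1415/2048, 633/2048]
  Y: [633/4096, 3463/4096]

(P^3)[X -> Y] = 633/2048

Answer: 633/2048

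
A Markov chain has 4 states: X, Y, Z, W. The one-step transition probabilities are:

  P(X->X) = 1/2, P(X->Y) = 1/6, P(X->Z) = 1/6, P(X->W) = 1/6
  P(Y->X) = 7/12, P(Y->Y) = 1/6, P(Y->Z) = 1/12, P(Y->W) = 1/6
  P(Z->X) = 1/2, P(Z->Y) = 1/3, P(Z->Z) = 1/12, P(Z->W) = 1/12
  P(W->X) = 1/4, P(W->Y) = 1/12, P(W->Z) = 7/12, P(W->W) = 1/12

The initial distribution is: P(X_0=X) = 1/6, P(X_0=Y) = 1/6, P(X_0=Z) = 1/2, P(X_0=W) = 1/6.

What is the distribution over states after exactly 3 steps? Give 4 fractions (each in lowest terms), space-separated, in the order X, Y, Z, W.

Answer: 553/1152 1913/10368 2027/10368 1451/10368

Derivation:
Propagating the distribution step by step (d_{t+1} = d_t * P):
d_0 = (X=1/6, Y=1/6, Z=1/2, W=1/6)
  d_1[X] = 1/6*1/2 + 1/6*7/12 + 1/2*1/2 + 1/6*1/4 = 17/36
  d_1[Y] = 1/6*1/6 + 1/6*1/6 + 1/2*1/3 + 1/6*1/12 = 17/72
  d_1[Z] = 1/6*1/6 + 1/6*1/12 + 1/2*1/12 + 1/6*7/12 = 13/72
  d_1[W] = 1/6*1/6 + 1/6*1/6 + 1/2*1/12 + 1/6*1/12 = 1/9
d_1 = (X=17/36, Y=17/72, Z=13/72, W=1/9)
  d_2[X] = 17/36*1/2 + 17/72*7/12 + 13/72*1/2 + 1/9*1/4 = 425/864
  d_2[Y] = 17/36*1/6 + 17/72*1/6 + 13/72*1/3 + 1/9*1/12 = 3/16
  d_2[Z] = 17/36*1/6 + 17/72*1/12 + 13/72*1/12 + 1/9*7/12 = 77/432
  d_2[W] = 17/36*1/6 + 17/72*1/6 + 13/72*1/12 + 1/9*1/12 = 41/288
d_2 = (X=425/864, Y=3/16, Z=77/432, W=41/288)
  d_3[X] = 425/864*1/2 + 3/16*7/12 + 77/432*1/2 + 41/288*1/4 = 553/1152
  d_3[Y] = 425/864*1/6 + 3/16*1/6 + 77/432*1/3 + 41/288*1/12 = 1913/10368
  d_3[Z] = 425/864*1/6 + 3/16*1/12 + 77/432*1/12 + 41/288*7/12 = 2027/10368
  d_3[W] = 425/864*1/6 + 3/16*1/6 + 77/432*1/12 + 41/288*1/12 = 1451/10368
d_3 = (X=553/1152, Y=1913/10368, Z=2027/10368, W=1451/10368)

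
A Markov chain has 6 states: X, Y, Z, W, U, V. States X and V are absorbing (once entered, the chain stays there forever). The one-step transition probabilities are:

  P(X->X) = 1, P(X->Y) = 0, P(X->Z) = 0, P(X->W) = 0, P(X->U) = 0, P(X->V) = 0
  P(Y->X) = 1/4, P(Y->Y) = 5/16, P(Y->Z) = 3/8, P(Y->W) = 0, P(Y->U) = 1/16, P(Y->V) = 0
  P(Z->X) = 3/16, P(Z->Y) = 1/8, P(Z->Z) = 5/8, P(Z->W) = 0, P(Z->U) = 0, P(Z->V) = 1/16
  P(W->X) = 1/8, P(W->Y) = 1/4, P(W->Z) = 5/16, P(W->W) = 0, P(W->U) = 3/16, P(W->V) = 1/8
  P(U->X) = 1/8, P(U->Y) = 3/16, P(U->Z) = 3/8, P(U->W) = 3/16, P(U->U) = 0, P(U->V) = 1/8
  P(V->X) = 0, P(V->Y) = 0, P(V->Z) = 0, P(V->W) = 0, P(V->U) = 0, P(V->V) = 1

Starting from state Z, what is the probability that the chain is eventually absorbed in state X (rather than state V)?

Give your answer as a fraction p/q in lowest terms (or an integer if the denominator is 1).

Let a_i = P(absorbed in X | start in state i).
Boundary conditions: a_X = 1, a_V = 0.
For each transient state i, a_i = sum_j P(i->j) * a_j:
  a_Y = 1/4*a_X + 5/16*a_Y + 3/8*a_Z + 0*a_W + 1/16*a_U + 0*a_V
  a_Z = 3/16*a_X + 1/8*a_Y + 5/8*a_Z + 0*a_W + 0*a_U + 1/16*a_V
  a_W = 1/8*a_X + 1/4*a_Y + 5/16*a_Z + 0*a_W + 3/16*a_U + 1/8*a_V
  a_U = 1/8*a_X + 3/16*a_Y + 3/8*a_Z + 3/16*a_W + 0*a_U + 1/8*a_V

Substituting a_X = 1 and a_V = 0, rearrange to (I - Q) a = r where r[i] = P(i -> X):
  [11/16, -3/8, 0, -1/16] . (a_Y, a_Z, a_W, a_U) = 1/4
  [-1/8, 3/8, 0, 0] . (a_Y, a_Z, a_W, a_U) = 3/16
  [-1/4, -5/16, 1, -3/16] . (a_Y, a_Z, a_W, a_U) = 1/8
  [-3/16, -3/8, -3/16, 1] . (a_Y, a_Z, a_W, a_U) = 1/8

Solving yields:
  a_Y = 3645/4252
  a_Z = 3341/4252
  a_W = 3057/4252
  a_U = 3041/4252

Starting state is Z, so the absorption probability is a_Z = 3341/4252.

Answer: 3341/4252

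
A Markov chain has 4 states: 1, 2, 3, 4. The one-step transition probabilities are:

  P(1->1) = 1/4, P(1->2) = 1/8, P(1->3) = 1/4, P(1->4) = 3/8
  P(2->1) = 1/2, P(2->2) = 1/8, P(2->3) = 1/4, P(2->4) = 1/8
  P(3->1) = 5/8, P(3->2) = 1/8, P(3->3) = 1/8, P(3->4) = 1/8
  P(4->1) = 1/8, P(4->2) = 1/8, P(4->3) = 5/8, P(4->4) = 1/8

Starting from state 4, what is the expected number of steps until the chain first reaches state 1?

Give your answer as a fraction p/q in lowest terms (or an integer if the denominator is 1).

Let h_i = expected steps to first reach 1 from state i.
Boundary: h_1 = 0.
First-step equations for the other states:
  h_2 = 1 + 1/2*h_1 + 1/8*h_2 + 1/4*h_3 + 1/8*h_4
  h_3 = 1 + 5/8*h_1 + 1/8*h_2 + 1/8*h_3 + 1/8*h_4
  h_4 = 1 + 1/8*h_1 + 1/8*h_2 + 5/8*h_3 + 1/8*h_4

Substituting h_1 = 0 and rearranging gives the linear system (I - Q) h = 1:
  [7/8, -1/4, -1/8] . (h_2, h_3, h_4) = 1
  [-1/8, 7/8, -1/8] . (h_2, h_3, h_4) = 1
  [-1/8, -5/8, 7/8] . (h_2, h_3, h_4) = 1

Solving yields:
  h_2 = 72/35
  h_3 = 64/35
  h_4 = 96/35

Starting state is 4, so the expected hitting time is h_4 = 96/35.

Answer: 96/35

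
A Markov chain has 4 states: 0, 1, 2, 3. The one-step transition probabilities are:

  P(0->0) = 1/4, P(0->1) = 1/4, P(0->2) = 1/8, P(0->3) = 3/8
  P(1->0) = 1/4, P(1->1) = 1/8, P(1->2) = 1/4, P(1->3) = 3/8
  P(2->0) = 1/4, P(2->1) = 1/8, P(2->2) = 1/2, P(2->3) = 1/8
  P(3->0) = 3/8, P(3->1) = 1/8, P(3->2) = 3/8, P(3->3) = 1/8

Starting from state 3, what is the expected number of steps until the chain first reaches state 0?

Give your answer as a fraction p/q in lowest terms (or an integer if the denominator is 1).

Let h_i = expected steps to first reach 0 from state i.
Boundary: h_0 = 0.
First-step equations for the other states:
  h_1 = 1 + 1/4*h_0 + 1/8*h_1 + 1/4*h_2 + 3/8*h_3
  h_2 = 1 + 1/4*h_0 + 1/8*h_1 + 1/2*h_2 + 1/8*h_3
  h_3 = 1 + 3/8*h_0 + 1/8*h_1 + 3/8*h_2 + 1/8*h_3

Substituting h_0 = 0 and rearranging gives the linear system (I - Q) h = 1:
  [7/8, -1/4, -3/8] . (h_1, h_2, h_3) = 1
  [-1/8, 1/2, -1/8] . (h_1, h_2, h_3) = 1
  [-1/8, -3/8, 7/8] . (h_1, h_2, h_3) = 1

Solving yields:
  h_1 = 248/69
  h_2 = 256/69
  h_3 = 224/69

Starting state is 3, so the expected hitting time is h_3 = 224/69.

Answer: 224/69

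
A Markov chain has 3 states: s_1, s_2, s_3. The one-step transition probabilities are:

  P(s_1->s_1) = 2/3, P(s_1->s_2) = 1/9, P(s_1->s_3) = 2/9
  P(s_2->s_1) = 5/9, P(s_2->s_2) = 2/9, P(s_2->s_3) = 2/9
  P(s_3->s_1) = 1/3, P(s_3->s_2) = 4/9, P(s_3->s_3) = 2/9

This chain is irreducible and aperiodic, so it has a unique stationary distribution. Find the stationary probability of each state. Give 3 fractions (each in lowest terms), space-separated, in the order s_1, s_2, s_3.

Answer: 41/72 5/24 2/9

Derivation:
The stationary distribution satisfies pi = pi * P, i.e.:
  pi_s_1 = 2/3*pi_s_1 + 5/9*pi_s_2 + 1/3*pi_s_3
  pi_s_2 = 1/9*pi_s_1 + 2/9*pi_s_2 + 4/9*pi_s_3
  pi_s_3 = 2/9*pi_s_1 + 2/9*pi_s_2 + 2/9*pi_s_3
with normalization: pi_s_1 + pi_s_2 + pi_s_3 = 1.

Using the first 2 balance equations plus normalization, the linear system A*pi = b is:
  [-1/3, 5/9, 1/3] . pi = 0
  [1/9, -7/9, 4/9] . pi = 0
  [1, 1, 1] . pi = 1

Solving yields:
  pi_s_1 = 41/72
  pi_s_2 = 5/24
  pi_s_3 = 2/9

Verification (pi * P):
  41/72*2/3 + 5/24*5/9 + 2/9*1/3 = 41/72 = pi_s_1  (ok)
  41/72*1/9 + 5/24*2/9 + 2/9*4/9 = 5/24 = pi_s_2  (ok)
  41/72*2/9 + 5/24*2/9 + 2/9*2/9 = 2/9 = pi_s_3  (ok)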